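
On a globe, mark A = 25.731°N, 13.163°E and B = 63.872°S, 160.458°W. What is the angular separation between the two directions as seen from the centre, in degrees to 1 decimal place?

141.6°

In radians: φ₁ = 0.4491, φ₂ = -1.1148, Δλ = -173.621° = -3.0303 rad.
Haversine: a = sin²(Δφ/2) + cos φ₁ cos φ₂ sin²(Δλ/2) = 0.4965 + (0.9008)(0.4404)(0.9969) = 0.89202.
Central angle c = 2·arcsin(√a) = 2.47194 rad.
So the angular separation is 141.6°.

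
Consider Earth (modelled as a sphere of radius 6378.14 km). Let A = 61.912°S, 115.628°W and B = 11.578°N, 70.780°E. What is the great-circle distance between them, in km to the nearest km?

14411 km

Let φ₁ = -1.0806 rad, φ₂ = 0.2021 rad, and Δλ = -3.0298 rad.
Haversine: a = sin²(Δφ/2) + cos φ₁ cos φ₂ sin²(Δλ/2) = 0.3579 + (0.4708)(0.9797)(0.9969) = 0.81771.
Central angle c = 2·arcsin(√a) = 2.25936 rad.
Distance = R·c = 6378.14 × 2.2594 ≈ 14411 km.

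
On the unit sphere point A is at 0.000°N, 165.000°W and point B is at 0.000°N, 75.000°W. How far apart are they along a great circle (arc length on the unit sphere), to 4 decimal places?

Let φ₁ = 0.0000 rad, φ₂ = 0.0000 rad, and Δλ = 1.5708 rad.
cos c = sin φ₁ sin φ₂ + cos φ₁ cos φ₂ cos Δλ = (0.0000)(0.0000) + (1.0000)(1.0000)(0.0000) = 0.00000,
so c = arccos(0.00000) = 1.57080 rad.
On the unit sphere the arc length equals the central angle: 1.5708.

1.5708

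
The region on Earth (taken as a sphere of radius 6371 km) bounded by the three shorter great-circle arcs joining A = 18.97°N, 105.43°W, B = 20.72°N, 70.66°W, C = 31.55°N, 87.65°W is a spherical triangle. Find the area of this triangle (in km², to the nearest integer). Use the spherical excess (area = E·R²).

2203140 km²

Side lengths (central angles): a = 0.3258, b = 0.3554, c = 0.5706 rad; semiperimeter s = 0.6259.
By l'Huilier's theorem, tan(E/4) = √[tan(s/2) tan((s−a)/2) tan((s−b)/2) tan((s−c)/2)], giving spherical excess E = 0.0543 rad.
Area = E·R² = 0.0543 × (6371)² ≈ 2203140 km².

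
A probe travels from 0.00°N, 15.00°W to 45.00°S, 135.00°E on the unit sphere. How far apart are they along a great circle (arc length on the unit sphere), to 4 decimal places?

2.2299

In radians: φ₁ = 0.0000, φ₂ = -0.7854, Δλ = 150.000° = 2.6180 rad.
cos c = sin φ₁ sin φ₂ + cos φ₁ cos φ₂ cos Δλ = (0.0000)(-0.7071) + (1.0000)(0.7071)(-0.8660) = -0.61237,
so c = arccos(-0.61237) = 2.22985 rad.
On the unit sphere the arc length equals the central angle: 2.2299.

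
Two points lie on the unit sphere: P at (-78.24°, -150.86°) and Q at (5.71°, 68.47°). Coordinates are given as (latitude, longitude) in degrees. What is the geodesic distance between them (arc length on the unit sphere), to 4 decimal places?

Let φ₁ = -1.3655 rad, φ₂ = 0.0997 rad, and Δλ = -2.4552 rad.
Haversine: a = sin²(Δφ/2) + cos φ₁ cos φ₂ sin²(Δλ/2) = 0.4473 + (0.2038)(0.9950)(0.8868) = 0.62714.
Central angle c = 2·arcsin(√a) = 1.82789 rad.
On the unit sphere the arc length equals the central angle: 1.8279.

1.8279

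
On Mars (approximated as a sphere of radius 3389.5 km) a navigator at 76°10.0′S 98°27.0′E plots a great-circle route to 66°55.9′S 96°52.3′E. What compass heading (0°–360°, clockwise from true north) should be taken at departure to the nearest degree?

356°

With φ₁ = -1.3294, φ₂ = -1.1682, Δλ = -0.0275 rad, the forward-azimuth formula gives
θ = atan2( sin Δλ cos φ₂ , cos φ₁ sin φ₂ − sin φ₁ cos φ₂ cos Δλ ) = atan2(-0.0108, 0.1603) = -3.85°.
Adding 360° brings this into [0°, 360°): 356°.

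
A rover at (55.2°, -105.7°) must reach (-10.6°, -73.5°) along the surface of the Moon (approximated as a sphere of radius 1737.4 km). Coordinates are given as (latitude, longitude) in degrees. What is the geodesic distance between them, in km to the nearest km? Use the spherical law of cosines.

2156 km

In radians: φ₁ = 0.9634, φ₂ = -0.1850, Δλ = 32.200° = 0.5620 rad.
cos c = sin φ₁ sin φ₂ + cos φ₁ cos φ₂ cos Δλ = (0.8211)(-0.1840) + (0.5707)(0.9829)(0.8462) = 0.32364,
so c = arccos(0.32364) = 1.24122 rad.
Distance = R·c = 1737.4 × 1.2412 ≈ 2156 km.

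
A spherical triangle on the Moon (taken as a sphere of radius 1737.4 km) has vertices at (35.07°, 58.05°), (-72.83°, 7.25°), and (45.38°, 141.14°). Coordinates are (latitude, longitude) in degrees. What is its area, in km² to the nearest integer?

6596066 km²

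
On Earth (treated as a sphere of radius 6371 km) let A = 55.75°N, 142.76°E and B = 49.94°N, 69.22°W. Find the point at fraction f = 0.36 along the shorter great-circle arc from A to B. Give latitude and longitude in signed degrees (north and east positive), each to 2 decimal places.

Central angle δ = 1.2394 rad. Interpolating on the sphere with fraction f = 0.36:
P = [sin((1−f)δ)·A + sin(fδ)·B] / sin δ = 0.7536·A + 0.4563·B in Cartesian coordinates,
giving P = (-0.2335, -0.0179, 0.9722), i.e. latitude 76.46°, longitude -175.61°.

76.46°, -175.61°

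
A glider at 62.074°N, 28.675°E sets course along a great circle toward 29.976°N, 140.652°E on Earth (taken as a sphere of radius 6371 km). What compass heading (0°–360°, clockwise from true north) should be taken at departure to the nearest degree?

57°

With φ₁ = 1.0834, φ₂ = 0.5232, Δλ = 1.9544 rad, the forward-azimuth formula gives
θ = atan2( sin Δλ cos φ₂ , cos φ₁ sin φ₂ − sin φ₁ cos φ₂ cos Δλ ) = atan2(0.8033, 0.5204) = 57.06°.
So the initial bearing is 57°.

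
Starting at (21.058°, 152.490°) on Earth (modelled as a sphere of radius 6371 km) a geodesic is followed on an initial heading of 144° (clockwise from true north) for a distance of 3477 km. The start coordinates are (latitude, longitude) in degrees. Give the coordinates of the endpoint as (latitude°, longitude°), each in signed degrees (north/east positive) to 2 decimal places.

-4.86°, 170.32°

Angular distance δ = d/R = 3477/6371 = 0.54575 rad; initial bearing θ = 2.5133 rad.
sin φ₂ = sin φ₁ cos δ + cos φ₁ sin δ cos θ = (0.3593)(0.8547) + (0.9332)(0.5191)(-0.8090) = -0.0848, so φ₂ = -4.86°.
Δλ = atan2(sin θ sin δ cos φ₁, cos δ − sin φ₁ sin φ₂) = atan2(0.2847, 0.8852) = 17.830°.
λ₂ = 152.490° + 17.830° = 170.32°.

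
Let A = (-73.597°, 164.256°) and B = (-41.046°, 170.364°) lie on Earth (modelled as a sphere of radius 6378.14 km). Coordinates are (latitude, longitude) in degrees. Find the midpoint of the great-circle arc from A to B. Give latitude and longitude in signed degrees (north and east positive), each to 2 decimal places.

Central angle δ = 0.5704 rad. Interpolating on the sphere with fraction f = 0.5:
P = [sin((1−f)δ)·A + sin(fδ)·B] / sin δ = 0.5210·A + 0.5210·B in Cartesian coordinates,
giving P = (-0.5290, 0.1057, -0.8420), i.e. latitude -57.35°, longitude 168.70°.

-57.35°, 168.70°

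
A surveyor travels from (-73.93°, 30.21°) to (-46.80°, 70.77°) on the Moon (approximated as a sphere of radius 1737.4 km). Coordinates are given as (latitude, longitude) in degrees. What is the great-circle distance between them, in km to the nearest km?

982 km

In radians: φ₁ = -1.2903, φ₂ = -0.8168, Δλ = 40.560° = 0.7079 rad.
Haversine: a = sin²(Δφ/2) + cos φ₁ cos φ₂ sin²(Δλ/2) = 0.0550 + (0.2768)(0.6845)(0.1201) = 0.07778.
Central angle c = 2·arcsin(√a) = 0.56527 rad.
Distance = R·c = 1737.4 × 0.5653 ≈ 982 km.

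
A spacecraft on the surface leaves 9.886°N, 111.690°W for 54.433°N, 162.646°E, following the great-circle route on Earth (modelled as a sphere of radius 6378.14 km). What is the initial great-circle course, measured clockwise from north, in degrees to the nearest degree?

324°

Δλ = -85.664° = -1.4951 rad.
y = sin Δλ · cos φ₂ = (-0.9971)(0.5817) = -0.5800
x = cos φ₁ sin φ₂ − sin φ₁ cos φ₂ cos Δλ = (0.9852)(0.8134) − (0.1717)(0.5817)(0.0756) = 0.7938
θ = atan2(y, x) = -36.15°; adding 360° gives 324°.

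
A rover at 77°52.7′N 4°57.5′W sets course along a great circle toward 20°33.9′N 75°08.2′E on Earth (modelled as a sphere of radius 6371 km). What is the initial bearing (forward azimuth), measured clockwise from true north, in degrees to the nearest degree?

95°

Δλ = 80.095° = 1.3979 rad.
y = sin Δλ · cos φ₂ = (0.9851)(0.9363) = 0.9223
x = cos φ₁ sin φ₂ − sin φ₁ cos φ₂ cos Δλ = (0.2100)(0.3513) − (0.9777)(0.9363)(0.1720) = -0.0837
θ = atan2(y, x) = 95.19°, so the bearing is 95°.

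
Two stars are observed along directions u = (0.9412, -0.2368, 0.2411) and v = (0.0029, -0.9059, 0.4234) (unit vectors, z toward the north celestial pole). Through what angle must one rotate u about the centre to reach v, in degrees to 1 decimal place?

71.4°

u·v = 0.3193; |u| = 1.0000, |v| = 1.0000.
cos θ = (u·v)/(|u||v|) = 0.3193, so θ = 71.4°.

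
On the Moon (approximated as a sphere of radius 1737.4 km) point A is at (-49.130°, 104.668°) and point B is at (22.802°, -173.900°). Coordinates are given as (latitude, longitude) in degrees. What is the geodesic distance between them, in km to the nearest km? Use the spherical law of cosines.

3085 km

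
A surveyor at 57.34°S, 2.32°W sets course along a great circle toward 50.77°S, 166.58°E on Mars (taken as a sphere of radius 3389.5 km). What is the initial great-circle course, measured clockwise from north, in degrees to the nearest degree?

With φ₁ = -1.0008, φ₂ = -0.8861, Δλ = 2.9479 rad, the forward-azimuth formula gives
θ = atan2( sin Δλ cos φ₂ , cos φ₁ sin φ₂ − sin φ₁ cos φ₂ cos Δλ ) = atan2(0.1218, -0.9405) = 172.62°.
So the initial bearing is 173°.

173°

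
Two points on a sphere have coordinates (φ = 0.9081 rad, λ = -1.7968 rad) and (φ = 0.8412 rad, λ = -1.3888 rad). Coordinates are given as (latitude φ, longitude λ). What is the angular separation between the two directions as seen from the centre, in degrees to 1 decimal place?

Let φ₁ = 0.9081 rad, φ₂ = 0.8412 rad, and Δλ = 0.4080 rad.
cos c = sin φ₁ sin φ₂ + cos φ₁ cos φ₂ cos Δλ = (0.7883)(0.7454) + (0.6152)(0.6666)(0.9179) = 0.96410,
so c = arccos(0.96410) = 0.26876 rad.
So the angular separation is 15.4°.

15.4°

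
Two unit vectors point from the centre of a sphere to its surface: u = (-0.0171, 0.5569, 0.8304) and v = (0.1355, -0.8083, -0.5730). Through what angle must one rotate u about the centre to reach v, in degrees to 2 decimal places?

158.17°

u·v = -0.9283; |u| = 1.0000, |v| = 1.0000.
cos θ = (u·v)/(|u||v|) = -0.9283, so θ = 158.17°.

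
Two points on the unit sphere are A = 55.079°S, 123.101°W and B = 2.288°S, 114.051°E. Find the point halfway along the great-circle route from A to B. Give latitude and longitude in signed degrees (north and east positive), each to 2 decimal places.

-45.67°, 148.98°

Central angle δ = 1.8520 rad. Interpolating on the sphere with fraction f = 0.5:
P = [sin((1−f)δ)·A + sin(fδ)·B] / sin δ = 0.8319·A + 0.8319·B in Cartesian coordinates,
giving P = (-0.5988, 0.3601, -0.7153), i.e. latitude -45.67°, longitude 148.98°.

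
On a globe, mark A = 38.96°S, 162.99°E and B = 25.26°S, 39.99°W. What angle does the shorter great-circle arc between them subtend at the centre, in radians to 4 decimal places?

1.9596 rad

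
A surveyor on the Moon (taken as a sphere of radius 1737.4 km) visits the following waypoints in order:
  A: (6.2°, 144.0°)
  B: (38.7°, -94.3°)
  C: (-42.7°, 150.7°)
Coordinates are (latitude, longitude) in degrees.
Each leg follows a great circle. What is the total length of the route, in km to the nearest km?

7328 km

Leg A→B: central angle 1.9179 rad, distance 3332.1 km.
Leg B→C: central angle 2.3002 rad, distance 3996.3 km.
Total: 3332.1 + 3996.3 ≈ 7328 km.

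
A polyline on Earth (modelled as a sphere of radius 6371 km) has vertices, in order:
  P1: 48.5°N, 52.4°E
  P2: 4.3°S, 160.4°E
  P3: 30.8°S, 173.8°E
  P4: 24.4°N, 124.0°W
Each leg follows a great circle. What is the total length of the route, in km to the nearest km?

23976 km

Leg P1→P2: central angle 1.8342 rad, distance 11685.5 km.
Leg P2→P3: central angle 0.5123 rad, distance 3263.9 km.
Leg P3→P4: central angle 1.4169 rad, distance 9027.0 km.
Total: 11685.5 + 3263.9 + 9027.0 ≈ 23976 km.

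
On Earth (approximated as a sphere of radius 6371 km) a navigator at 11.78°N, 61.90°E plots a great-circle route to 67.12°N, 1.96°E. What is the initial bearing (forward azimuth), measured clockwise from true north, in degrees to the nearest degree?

Δλ = -59.940° = -1.0462 rad.
y = sin Δλ · cos φ₂ = (-0.8655)(0.3888) = -0.3365
x = cos φ₁ sin φ₂ − sin φ₁ cos φ₂ cos Δλ = (0.9789)(0.9213) − (0.2042)(0.3888)(0.5009) = 0.8622
θ = atan2(y, x) = -21.32°; adding 360° gives 339°.

339°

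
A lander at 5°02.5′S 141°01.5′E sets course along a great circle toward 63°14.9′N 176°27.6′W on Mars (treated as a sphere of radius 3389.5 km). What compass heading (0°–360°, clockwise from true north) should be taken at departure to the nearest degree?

Δλ = 42.515° = 0.7420 rad.
y = sin Δλ · cos φ₂ = (0.6758)(0.4501) = 0.3042
x = cos φ₁ sin φ₂ − sin φ₁ cos φ₂ cos Δλ = (0.9961)(0.8930) − (-0.0879)(0.4501)(0.7371) = 0.9187
θ = atan2(y, x) = 18.32°, so the bearing is 18°.

18°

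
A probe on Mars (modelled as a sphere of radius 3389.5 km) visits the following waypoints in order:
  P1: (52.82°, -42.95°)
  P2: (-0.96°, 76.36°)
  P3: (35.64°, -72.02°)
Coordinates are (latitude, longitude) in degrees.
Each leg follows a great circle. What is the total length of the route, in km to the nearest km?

14350 km

Leg P1→P2: central angle 1.8851 rad, distance 6389.5 km.
Leg P2→P3: central angle 2.3486 rad, distance 7960.6 km.
Total: 6389.5 + 7960.6 ≈ 14350 km.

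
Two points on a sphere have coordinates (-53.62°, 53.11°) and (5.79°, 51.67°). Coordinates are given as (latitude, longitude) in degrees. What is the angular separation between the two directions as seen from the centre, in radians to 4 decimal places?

In radians: φ₁ = -0.9358, φ₂ = 0.1011, Δλ = -1.440° = -0.0251 rad.
Haversine: a = sin²(Δφ/2) + cos φ₁ cos φ₂ sin²(Δλ/2) = 0.2456 + (0.5931)(0.9949)(0.0002) = 0.24565.
Central angle c = 2·arcsin(√a) = 1.03712 rad.
So the angular separation is 1.0371 rad.

1.0371 rad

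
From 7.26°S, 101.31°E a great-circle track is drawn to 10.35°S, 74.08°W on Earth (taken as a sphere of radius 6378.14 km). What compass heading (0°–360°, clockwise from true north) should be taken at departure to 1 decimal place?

With φ₁ = -0.1267, φ₂ = -0.1806, Δλ = -3.0611 rad, the forward-azimuth formula gives
θ = atan2( sin Δλ cos φ₂ , cos φ₁ sin φ₂ − sin φ₁ cos φ₂ cos Δλ ) = atan2(-0.0791, -0.3021) = -165.34°.
Adding 360° brings this into [0°, 360°): 194.7°.

194.7°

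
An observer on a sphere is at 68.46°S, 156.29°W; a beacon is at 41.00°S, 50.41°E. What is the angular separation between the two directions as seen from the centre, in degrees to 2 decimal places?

68.73°

Let φ₁ = -1.1949 rad, φ₂ = -0.7156 rad, and Δλ = -2.6756 rad.
cos c = sin φ₁ sin φ₂ + cos φ₁ cos φ₂ cos Δλ = (-0.9302)(-0.6561) + (0.3672)(0.7547)(-0.8934) = 0.36269,
so c = arccos(0.36269) = 1.19964 rad.
So the angular separation is 68.73°.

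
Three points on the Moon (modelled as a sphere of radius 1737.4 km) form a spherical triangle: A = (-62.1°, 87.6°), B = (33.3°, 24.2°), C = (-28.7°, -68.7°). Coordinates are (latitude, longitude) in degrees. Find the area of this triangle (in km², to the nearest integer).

Side lengths (central angles): a = 1.8763, b = 1.5222, c = 1.8861 rad; semiperimeter s = 2.6423.
By l'Huilier's theorem, tan(E/4) = √[tan(s/2) tan((s−a)/2) tan((s−b)/2) tan((s−c)/2)], giving spherical excess E = 2.2411 rad.
Area = E·R² = 2.2411 × (1737.4)² ≈ 6764796 km².

6764796 km²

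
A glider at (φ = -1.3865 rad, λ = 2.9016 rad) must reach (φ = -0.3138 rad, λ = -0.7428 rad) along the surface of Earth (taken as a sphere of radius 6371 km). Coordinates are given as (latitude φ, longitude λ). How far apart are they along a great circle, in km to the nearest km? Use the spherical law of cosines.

9044 km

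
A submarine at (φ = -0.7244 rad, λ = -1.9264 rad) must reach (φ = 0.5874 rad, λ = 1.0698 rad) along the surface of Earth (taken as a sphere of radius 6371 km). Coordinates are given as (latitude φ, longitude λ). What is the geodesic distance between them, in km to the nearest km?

18876 km

Let φ₁ = -0.7244 rad, φ₂ = 0.5874 rad, and Δλ = 2.9962 rad.
cos c = sin φ₁ sin φ₂ + cos φ₁ cos φ₂ cos Δλ = (-0.6627)(0.5542) + (0.7489)(0.8324)(-0.9894) = -0.98405,
so c = arccos(-0.98405) = 2.96277 rad.
Distance = R·c = 6371 × 2.9628 ≈ 18876 km.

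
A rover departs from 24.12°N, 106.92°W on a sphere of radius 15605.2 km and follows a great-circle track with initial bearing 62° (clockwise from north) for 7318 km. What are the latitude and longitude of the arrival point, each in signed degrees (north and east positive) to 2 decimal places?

Angular distance δ = d/R = 7318/15605.2 = 0.46895 rad; initial bearing θ = 1.0821 rad.
sin φ₂ = sin φ₁ cos δ + cos φ₁ sin δ cos θ = (0.4086)(0.8920) + (0.9127)(0.4519)(0.4695) = 0.5582, so φ₂ = 33.93°.
Δλ = atan2(sin θ sin δ cos φ₁, cos δ − sin φ₁ sin φ₂) = atan2(0.3642, 0.6639) = 28.747°.
λ₂ = -106.920° + 28.747° = -78.17°.

33.93°, -78.17°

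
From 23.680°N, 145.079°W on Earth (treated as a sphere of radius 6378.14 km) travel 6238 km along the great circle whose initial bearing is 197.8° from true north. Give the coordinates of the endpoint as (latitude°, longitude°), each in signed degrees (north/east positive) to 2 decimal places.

Angular distance δ = d/R = 6238/6378.14 = 0.97803 rad; initial bearing θ = 3.4523 rad.
sin φ₂ = sin φ₁ cos δ + cos φ₁ sin δ cos θ = (0.4016)(0.5587) + (0.9158)(0.8294)(-0.9521) = -0.4988, so φ₂ = -29.92°.
Δλ = atan2(sin θ sin δ cos φ₁, cos δ − sin φ₁ sin φ₂) = atan2(-0.2322, 0.7590) = -17.010°.
λ₂ = -145.079° − 17.010° = -162.09°.

-29.92°, -162.09°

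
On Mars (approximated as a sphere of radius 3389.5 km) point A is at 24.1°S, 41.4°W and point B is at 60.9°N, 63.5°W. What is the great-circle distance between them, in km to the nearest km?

In radians: φ₁ = -0.4206, φ₂ = 1.0629, Δλ = -22.100° = -0.3857 rad.
cos c = sin φ₁ sin φ₂ + cos φ₁ cos φ₂ cos Δλ = (-0.4083)(0.8738) + (0.9128)(0.4863)(0.9265) = 0.05454,
so c = arccos(0.05454) = 1.51623 rad.
Distance = R·c = 3389.5 × 1.5162 ≈ 5139 km.

5139 km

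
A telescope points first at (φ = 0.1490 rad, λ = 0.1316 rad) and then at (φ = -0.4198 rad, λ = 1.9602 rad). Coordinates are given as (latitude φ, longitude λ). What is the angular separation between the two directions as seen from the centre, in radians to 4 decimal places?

1.8658 rad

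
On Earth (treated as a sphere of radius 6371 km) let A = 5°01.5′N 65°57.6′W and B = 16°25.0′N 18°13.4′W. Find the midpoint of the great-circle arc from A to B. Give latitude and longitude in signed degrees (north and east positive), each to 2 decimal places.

11.70°, -42.57°

Central angle δ = 0.8401 rad. Interpolating on the sphere with fraction f = 0.5:
P = [sin((1−f)δ)·A + sin(fδ)·B] / sin δ = 0.5476·A + 0.5476·B in Cartesian coordinates,
giving P = (0.7212, -0.6624, 0.2027), i.e. latitude 11.70°, longitude -42.57°.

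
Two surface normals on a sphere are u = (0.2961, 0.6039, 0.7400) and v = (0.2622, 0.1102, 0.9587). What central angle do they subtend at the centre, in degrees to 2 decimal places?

31.39°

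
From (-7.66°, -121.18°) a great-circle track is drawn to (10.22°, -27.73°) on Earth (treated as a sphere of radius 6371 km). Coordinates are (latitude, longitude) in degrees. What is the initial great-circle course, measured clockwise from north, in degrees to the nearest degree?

Δλ = 93.450° = 1.6310 rad.
y = sin Δλ · cos φ₂ = (0.9982)(0.9841) = 0.9824
x = cos φ₁ sin φ₂ − sin φ₁ cos φ₂ cos Δλ = (0.9911)(0.1774) − (-0.1333)(0.9841)(-0.0602) = 0.1680
θ = atan2(y, x) = 80.30°, so the bearing is 80°.

80°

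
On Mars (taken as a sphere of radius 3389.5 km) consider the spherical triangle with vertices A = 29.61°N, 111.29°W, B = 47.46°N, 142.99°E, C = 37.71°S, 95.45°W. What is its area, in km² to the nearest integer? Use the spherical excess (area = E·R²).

Side lengths (central angles): a = 2.3900, b = 1.2031, c = 1.3645 rad; semiperimeter s = 2.4788.
By l'Huilier's theorem, tan(E/4) = √[tan(s/2) tan((s−a)/2) tan((s−b)/2) tan((s−c)/2)], giving spherical excess E = 0.9580 rad.
Area = E·R² = 0.9580 × (3389.5)² ≈ 11006688 km².

11006688 km²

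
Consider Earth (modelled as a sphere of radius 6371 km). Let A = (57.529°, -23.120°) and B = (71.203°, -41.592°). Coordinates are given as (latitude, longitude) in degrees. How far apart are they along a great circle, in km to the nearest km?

1745 km

In radians: φ₁ = 1.0041, φ₂ = 1.2427, Δλ = -18.472° = -0.3224 rad.
cos c = sin φ₁ sin φ₂ + cos φ₁ cos φ₂ cos Δλ = (0.8437)(0.9467) + (0.5369)(0.3222)(0.9485) = 0.96274,
so c = arccos(0.96274) = 0.27382 rad.
Distance = R·c = 6371 × 0.2738 ≈ 1745 km.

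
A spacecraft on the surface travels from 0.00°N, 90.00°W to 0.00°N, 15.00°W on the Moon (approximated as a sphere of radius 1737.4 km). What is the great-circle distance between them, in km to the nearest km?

With latitudes φ₁ = 0.000°, φ₂ = 0.000° and longitude difference Δλ = 75.000°:
cos c = sin φ₁ sin φ₂ + cos φ₁ cos φ₂ cos Δλ = (0.0000)(0.0000) + (1.0000)(1.0000)(0.2588) = 0.25882,
so c = arccos(0.25882) = 1.30900 rad.
Distance = R·c = 1737.4 × 1.3090 ≈ 2274 km.

2274 km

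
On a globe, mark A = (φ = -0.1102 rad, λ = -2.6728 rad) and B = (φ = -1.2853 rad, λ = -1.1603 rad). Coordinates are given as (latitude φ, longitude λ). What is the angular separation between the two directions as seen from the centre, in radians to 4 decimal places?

With latitudes φ₁ = -6.314°, φ₂ = -73.642° and longitude difference Δλ = 86.660°:
Haversine: a = sin²(Δφ/2) + cos φ₁ cos φ₂ sin²(Δλ/2) = 0.3073 + (0.9939)(0.2816)(0.4709) = 0.43908.
Central angle c = 2·arcsin(√a) = 1.44866 rad.
So the angular separation is 1.4487 rad.

1.4487 rad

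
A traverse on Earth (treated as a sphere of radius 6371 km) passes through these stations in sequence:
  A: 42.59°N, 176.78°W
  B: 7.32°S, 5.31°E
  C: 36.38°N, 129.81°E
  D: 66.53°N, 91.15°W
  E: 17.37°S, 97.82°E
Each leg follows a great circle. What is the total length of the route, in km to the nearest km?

Leg A→B: central angle 2.5252 rad, distance 16087.9 km.
Leg B→C: central angle 2.1269 rad, distance 13550.4 km.
Leg C→D: central angle 1.2641 rad, distance 8053.5 km.
Leg D→E: central angle 2.2775 rad, distance 14509.7 km.
Total: 16087.9 + 13550.4 + 8053.5 + 14509.7 ≈ 52201 km.

52201 km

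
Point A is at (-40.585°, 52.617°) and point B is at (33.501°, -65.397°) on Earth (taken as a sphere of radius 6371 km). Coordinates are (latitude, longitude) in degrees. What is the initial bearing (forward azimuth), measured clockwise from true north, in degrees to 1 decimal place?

Δλ = -118.014° = -2.0597 rad.
y = sin Δλ · cos φ₂ = (-0.8828)(0.8339) = -0.7362
x = cos φ₁ sin φ₂ − sin φ₁ cos φ₂ cos Δλ = (0.7594)(0.5520) − (-0.6506)(0.8339)(-0.4697) = 0.1644
θ = atan2(y, x) = -77.41°; adding 360° gives 282.6°.

282.6°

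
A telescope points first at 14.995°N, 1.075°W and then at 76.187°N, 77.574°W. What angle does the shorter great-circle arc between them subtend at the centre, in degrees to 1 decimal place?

Let φ₁ = 0.2617 rad, φ₂ = 1.3297 rad, and Δλ = -1.3352 rad.
cos c = sin φ₁ sin φ₂ + cos φ₁ cos φ₂ cos Δλ = (0.2587)(0.9711) + (0.9659)(0.2388)(0.2335) = 0.30509,
so c = arccos(0.30509) = 1.26076 rad.
So the angular separation is 72.2°.

72.2°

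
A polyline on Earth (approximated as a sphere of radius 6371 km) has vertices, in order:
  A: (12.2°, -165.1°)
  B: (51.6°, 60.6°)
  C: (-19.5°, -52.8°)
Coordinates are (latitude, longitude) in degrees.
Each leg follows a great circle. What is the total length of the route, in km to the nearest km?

Leg A→B: central angle 1.8322 rad, distance 11672.8 km.
Leg B→C: central angle 2.0876 rad, distance 13300.4 km.
Total: 11672.8 + 13300.4 ≈ 24973 km.

24973 km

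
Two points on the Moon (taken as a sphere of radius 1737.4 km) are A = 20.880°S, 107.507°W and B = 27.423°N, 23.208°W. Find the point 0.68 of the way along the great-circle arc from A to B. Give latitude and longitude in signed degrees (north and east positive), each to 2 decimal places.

The central angle between A and B is δ = 1.6527 rad.
With f = 0.68, the slerp weights are sin((1−f)δ)/sin δ = 0.5062 and sin(fδ)/sin δ = 0.9048.
Weighted sum of the unit vectors: (0.5062)·(-0.2811,-0.8911,-0.3564) + (0.9048)·(0.8158,-0.3498,0.4606) = (0.5958, -0.7676, 0.2363).
Converting back: φ = atan2(z, √(x²+y²)) = 13.67°, λ = atan2(y, x) = -52.18°.

13.67°, -52.18°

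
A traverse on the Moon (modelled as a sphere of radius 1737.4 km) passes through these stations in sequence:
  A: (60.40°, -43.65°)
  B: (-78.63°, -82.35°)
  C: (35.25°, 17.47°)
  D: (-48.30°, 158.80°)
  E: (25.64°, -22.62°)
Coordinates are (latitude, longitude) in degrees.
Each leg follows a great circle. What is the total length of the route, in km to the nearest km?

17388 km

Leg A→B: central angle 2.4598 rad, distance 4273.6 km.
Leg B→C: central angle 2.2059 rad, distance 3832.6 km.
Leg C→D: central angle 2.5965 rad, distance 4511.1 km.
Leg D→E: central angle 2.7456 rad, distance 4770.2 km.
Total: 4273.6 + 3832.6 + 4511.1 + 4770.2 ≈ 17388 km.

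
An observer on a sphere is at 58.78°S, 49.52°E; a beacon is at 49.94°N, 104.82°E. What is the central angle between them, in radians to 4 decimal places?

With latitudes φ₁ = -58.780°, φ₂ = 49.940° and longitude difference Δλ = 55.300°:
cos c = sin φ₁ sin φ₂ + cos φ₁ cos φ₂ cos Δλ = (-0.8552)(0.7654) + (0.5183)(0.6436)(0.5693) = -0.46463,
so c = arccos(-0.46463) = 2.05401 rad.
So the angular separation is 2.0540 rad.

2.0540 rad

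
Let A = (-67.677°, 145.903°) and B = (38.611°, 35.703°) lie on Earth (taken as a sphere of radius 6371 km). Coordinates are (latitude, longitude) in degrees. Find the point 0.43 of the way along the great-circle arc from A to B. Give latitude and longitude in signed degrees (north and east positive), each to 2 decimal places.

-30.51°, 68.84°

Central angle δ = 2.3182 rad. Interpolating on the sphere with fraction f = 0.43:
P = [sin((1−f)δ)·A + sin(fδ)·B] / sin δ = 1.3212·A + 1.1449·B in Cartesian coordinates,
giving P = (0.3109, 0.8034, -0.5077), i.e. latitude -30.51°, longitude 68.84°.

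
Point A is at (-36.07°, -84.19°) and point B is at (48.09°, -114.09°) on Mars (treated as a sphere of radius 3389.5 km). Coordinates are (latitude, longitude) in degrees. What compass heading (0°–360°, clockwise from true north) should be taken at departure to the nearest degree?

Δλ = -29.900° = -0.5219 rad.
y = sin Δλ · cos φ₂ = (-0.4985)(0.6680) = -0.3330
x = cos φ₁ sin φ₂ − sin φ₁ cos φ₂ cos Δλ = (0.8083)(0.7442) − (-0.5888)(0.6680)(0.8669) = 0.9425
θ = atan2(y, x) = -19.46°; adding 360° gives 341°.

341°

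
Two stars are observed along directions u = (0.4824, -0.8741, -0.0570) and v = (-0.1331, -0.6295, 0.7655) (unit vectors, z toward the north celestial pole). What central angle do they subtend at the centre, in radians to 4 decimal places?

u·v = 0.4424; |u| = 1.0000, |v| = 1.0000.
cos θ = (u·v)/(|u||v|) = 0.4424, so θ = 1.1125 rad.

1.1125 rad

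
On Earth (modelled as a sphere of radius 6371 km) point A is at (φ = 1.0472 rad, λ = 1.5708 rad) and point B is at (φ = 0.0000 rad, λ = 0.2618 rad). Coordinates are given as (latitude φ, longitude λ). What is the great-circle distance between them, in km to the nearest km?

9181 km

In radians: φ₁ = 1.0472, φ₂ = 0.0000, Δλ = -75.000° = -1.3090 rad.
cos c = sin φ₁ sin φ₂ + cos φ₁ cos φ₂ cos Δλ = (0.8660)(0.0000) + (0.5000)(1.0000)(0.2588) = 0.12941,
so c = arccos(0.12941) = 1.44102 rad.
Distance = R·c = 6371 × 1.4410 ≈ 9181 km.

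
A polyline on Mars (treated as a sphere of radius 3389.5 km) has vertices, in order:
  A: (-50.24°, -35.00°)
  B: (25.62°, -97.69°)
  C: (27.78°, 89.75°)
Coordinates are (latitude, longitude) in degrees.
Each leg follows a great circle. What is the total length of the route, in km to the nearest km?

13015 km

Leg A→B: central angle 1.6387 rad, distance 5554.2 km.
Leg B→C: central angle 2.2012 rad, distance 7461.1 km.
Total: 5554.2 + 7461.1 ≈ 13015 km.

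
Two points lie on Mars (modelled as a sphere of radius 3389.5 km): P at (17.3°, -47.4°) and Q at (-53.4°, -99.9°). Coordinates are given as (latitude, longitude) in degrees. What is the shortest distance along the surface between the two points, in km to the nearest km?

4958 km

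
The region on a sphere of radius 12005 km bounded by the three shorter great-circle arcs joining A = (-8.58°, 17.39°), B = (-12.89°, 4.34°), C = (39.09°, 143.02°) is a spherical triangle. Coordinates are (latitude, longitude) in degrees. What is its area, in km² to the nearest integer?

28880594 km²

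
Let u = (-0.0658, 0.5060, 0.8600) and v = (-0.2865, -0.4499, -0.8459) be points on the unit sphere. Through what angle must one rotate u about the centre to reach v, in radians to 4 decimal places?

u·v = -0.9363; |u| = 1.0000, |v| = 1.0000.
cos θ = (u·v)/(|u||v|) = -0.9363, so θ = 2.7827 rad.

2.7827 rad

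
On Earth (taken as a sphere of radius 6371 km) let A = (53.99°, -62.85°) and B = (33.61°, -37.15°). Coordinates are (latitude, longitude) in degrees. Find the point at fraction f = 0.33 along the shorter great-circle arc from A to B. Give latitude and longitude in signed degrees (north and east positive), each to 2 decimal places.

47.94°, -52.24°

The central angle between A and B is δ = 0.4757 rad.
With f = 0.33, the slerp weights are sin((1−f)δ)/sin δ = 0.6842 and sin(fδ)/sin δ = 0.3414.
Weighted sum of the unit vectors: (0.6842)·(0.2683,-0.5231,0.8089) + (0.3414)·(0.6638,-0.5029,0.5535) = (0.4102, -0.5296, 0.7424).
Converting back: φ = atan2(z, √(x²+y²)) = 47.94°, λ = atan2(y, x) = -52.24°.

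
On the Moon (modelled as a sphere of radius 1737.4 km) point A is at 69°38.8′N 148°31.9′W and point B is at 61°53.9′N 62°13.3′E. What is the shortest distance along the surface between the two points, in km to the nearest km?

Let φ₁ = 1.2156 rad, φ₂ = 1.0803 rad, and Δλ = -2.6048 rad.
Haversine: a = sin²(Δφ/2) + cos φ₁ cos φ₂ sin²(Δλ/2) = 0.0046 + (0.3478)(0.4710)(0.9297) = 0.15688.
Central angle c = 2·arcsin(√a) = 0.81448 rad.
Distance = R·c = 1737.4 × 0.8145 ≈ 1415 km.

1415 km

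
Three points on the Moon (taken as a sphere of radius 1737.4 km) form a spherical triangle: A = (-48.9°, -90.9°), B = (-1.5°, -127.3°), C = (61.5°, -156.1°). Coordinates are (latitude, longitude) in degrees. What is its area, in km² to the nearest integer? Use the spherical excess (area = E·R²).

Side lengths (central angles): a = 1.1647, b = 2.1302, c = 0.9900 rad; semiperimeter s = 2.1425.
By l'Huilier's theorem, tan(E/4) = √[tan(s/2) tan((s−a)/2) tan((s−b)/2) tan((s−c)/2)], giving spherical excess E = 0.2492 rad.
Area = E·R² = 0.2492 × (1737.4)² ≈ 752324 km².

752324 km²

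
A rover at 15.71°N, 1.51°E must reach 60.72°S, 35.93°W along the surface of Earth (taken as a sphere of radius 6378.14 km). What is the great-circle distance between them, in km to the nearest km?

9138 km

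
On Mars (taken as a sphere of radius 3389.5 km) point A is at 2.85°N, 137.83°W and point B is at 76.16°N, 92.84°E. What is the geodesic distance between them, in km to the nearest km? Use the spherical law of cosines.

5674 km

In radians: φ₁ = 0.0497, φ₂ = 1.3292, Δλ = -129.330° = -2.2572 rad.
cos c = sin φ₁ sin φ₂ + cos φ₁ cos φ₂ cos Δλ = (0.0497)(0.9710) + (0.9988)(0.2392)(-0.6338) = -0.10314,
so c = arccos(-0.10314) = 1.67412 rad.
Distance = R·c = 3389.5 × 1.6741 ≈ 5674 km.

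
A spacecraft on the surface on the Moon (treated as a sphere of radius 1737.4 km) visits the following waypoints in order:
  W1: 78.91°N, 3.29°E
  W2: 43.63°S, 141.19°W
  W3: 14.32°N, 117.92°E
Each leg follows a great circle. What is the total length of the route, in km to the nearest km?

Leg W1→W2: central angle 2.4823 rad, distance 4312.8 km.
Leg W2→W3: central angle 1.8788 rad, distance 3264.2 km.
Total: 4312.8 + 3264.2 ≈ 7577 km.

7577 km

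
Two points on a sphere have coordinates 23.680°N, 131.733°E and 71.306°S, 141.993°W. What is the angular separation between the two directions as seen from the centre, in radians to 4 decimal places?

1.9405 rad

In radians: φ₁ = 0.4133, φ₂ = -1.2445, Δλ = 86.274° = 1.5058 rad.
Haversine: a = sin²(Δφ/2) + cos φ₁ cos φ₂ sin²(Δλ/2) = 0.5435 + (0.9158)(0.3205)(0.4675) = 0.68068.
Central angle c = 2·arcsin(√a) = 1.94053 rad.
So the angular separation is 1.9405 rad.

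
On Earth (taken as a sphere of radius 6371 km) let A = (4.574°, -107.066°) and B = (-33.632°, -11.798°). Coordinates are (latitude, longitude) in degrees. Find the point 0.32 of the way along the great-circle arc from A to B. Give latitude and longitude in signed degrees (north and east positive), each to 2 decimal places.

-12.36°, -80.93°

The central angle between A and B is δ = 1.6915 rad.
With f = 0.32, the slerp weights are sin((1−f)δ)/sin δ = 0.9195 and sin(fδ)/sin δ = 0.5190.
Weighted sum of the unit vectors: (0.9195)·(-0.2925,-0.9529,0.0797) + (0.5190)·(0.8150,-0.1702,-0.5539) = (0.1540, -0.9646, -0.2141).
Converting back: φ = atan2(z, √(x²+y²)) = -12.36°, λ = atan2(y, x) = -80.93°.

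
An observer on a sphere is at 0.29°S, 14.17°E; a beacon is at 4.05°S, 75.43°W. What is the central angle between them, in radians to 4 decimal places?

Let φ₁ = -0.0051 rad, φ₂ = -0.0707 rad, and Δλ = -1.5638 rad.
Haversine: a = sin²(Δφ/2) + cos φ₁ cos φ₂ sin²(Δλ/2) = 0.0011 + (1.0000)(0.9975)(0.4965) = 0.49634.
Central angle c = 2·arcsin(√a) = 1.56348 rad.
So the angular separation is 1.5635 rad.

1.5635 rad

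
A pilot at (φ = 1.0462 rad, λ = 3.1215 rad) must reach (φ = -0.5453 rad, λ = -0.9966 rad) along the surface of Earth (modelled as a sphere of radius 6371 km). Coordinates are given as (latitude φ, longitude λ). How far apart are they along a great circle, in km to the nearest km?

14848 km

In radians: φ₁ = 1.0462, φ₂ = -0.5453, Δλ = 124.050° = 2.1651 rad.
cos c = sin φ₁ sin φ₂ + cos φ₁ cos φ₂ cos Δλ = (0.8655)(-0.5187) + (0.5009)(0.8550)(-0.5599) = -0.68870,
so c = arccos(-0.68870) = 2.33049 rad.
Distance = R·c = 6371 × 2.3305 ≈ 14848 km.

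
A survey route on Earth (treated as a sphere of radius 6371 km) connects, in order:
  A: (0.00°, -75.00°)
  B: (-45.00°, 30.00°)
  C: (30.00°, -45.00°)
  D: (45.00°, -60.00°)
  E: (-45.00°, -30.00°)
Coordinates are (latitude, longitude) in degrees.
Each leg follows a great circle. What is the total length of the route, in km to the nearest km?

Leg A→B: central angle 1.7548 rad, distance 11180.1 km.
Leg B→C: central angle 1.7671 rad, distance 11258.3 km.
Leg C→D: central angle 0.3330 rad, distance 2121.7 km.
Leg D→E: central angle 1.6378 rad, distance 10434.6 km.
Total: 11180.1 + 11258.3 + 2121.7 + 10434.6 ≈ 34995 km.

34995 km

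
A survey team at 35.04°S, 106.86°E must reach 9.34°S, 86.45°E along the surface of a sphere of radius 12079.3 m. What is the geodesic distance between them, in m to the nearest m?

With latitudes φ₁ = -35.040°, φ₂ = -9.340° and longitude difference Δλ = -20.410°:
cos c = sin φ₁ sin φ₂ + cos φ₁ cos φ₂ cos Δλ = (-0.5741)(-0.1623) + (0.8188)(0.9867)(0.9372) = 0.85036,
so c = arccos(0.85036) = 0.55413 rad.
Distance = R·c = 12079.3 × 0.5541 ≈ 6694 m.

6694 m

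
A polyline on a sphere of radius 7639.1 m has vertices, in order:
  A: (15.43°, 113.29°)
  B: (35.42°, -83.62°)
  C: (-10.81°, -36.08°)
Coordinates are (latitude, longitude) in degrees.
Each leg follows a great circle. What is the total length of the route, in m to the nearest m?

Leg A→B: central angle 2.2110 rad, distance 16890.3 m.
Leg B→C: central angle 1.1244 rad, distance 8589.8 m.
Total: 16890.3 + 8589.8 ≈ 25480 m.

25480 m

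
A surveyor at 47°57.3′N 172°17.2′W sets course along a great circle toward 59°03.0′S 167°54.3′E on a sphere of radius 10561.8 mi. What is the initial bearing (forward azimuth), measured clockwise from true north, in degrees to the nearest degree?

191°

With φ₁ = 0.8370, φ₂ = -1.0306, Δλ = -0.3457 rad, the forward-azimuth formula gives
θ = atan2( sin Δλ cos φ₂ , cos φ₁ sin φ₂ − sin φ₁ cos φ₂ cos Δλ ) = atan2(-0.1743, -0.9337) = -169.43°.
Adding 360° brings this into [0°, 360°): 191°.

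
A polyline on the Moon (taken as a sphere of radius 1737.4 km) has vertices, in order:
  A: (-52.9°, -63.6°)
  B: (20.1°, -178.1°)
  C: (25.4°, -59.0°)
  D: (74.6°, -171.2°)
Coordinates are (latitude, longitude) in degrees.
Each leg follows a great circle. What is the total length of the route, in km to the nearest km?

Leg A→B: central angle 2.1048 rad, distance 3656.9 km.
Leg B→C: central angle 1.8392 rad, distance 3195.4 km.
Leg C→D: central angle 1.2420 rad, distance 2157.9 km.
Total: 3656.9 + 3195.4 + 2157.9 ≈ 9010 km.

9010 km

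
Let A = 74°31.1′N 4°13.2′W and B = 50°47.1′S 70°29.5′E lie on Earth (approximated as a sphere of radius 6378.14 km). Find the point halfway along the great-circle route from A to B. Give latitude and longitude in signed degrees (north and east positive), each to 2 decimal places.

14.17°, 50.37°

The central angle between A and B is δ = 2.3492 rad.
With f = 0.5, the slerp weights are sin((1−f)δ)/sin δ = 1.2957 and sin(fδ)/sin δ = 1.2957.
Weighted sum of the unit vectors: (1.2957)·(0.2662,-0.0196,0.9637) + (1.2957)·(0.2111,0.5959,-0.7748) = (0.6185, 0.7467, 0.2448).
Converting back: φ = atan2(z, √(x²+y²)) = 14.17°, λ = atan2(y, x) = 50.37°.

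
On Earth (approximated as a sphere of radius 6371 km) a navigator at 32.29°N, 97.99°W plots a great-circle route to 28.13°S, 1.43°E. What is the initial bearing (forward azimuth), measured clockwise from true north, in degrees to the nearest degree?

110°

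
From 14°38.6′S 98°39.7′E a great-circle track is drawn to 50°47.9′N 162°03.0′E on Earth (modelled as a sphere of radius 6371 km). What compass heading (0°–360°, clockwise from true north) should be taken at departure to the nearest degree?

Δλ = 63.388° = 1.1063 rad.
y = sin Δλ · cos φ₂ = (0.8941)(0.6321) = 0.5651
x = cos φ₁ sin φ₂ − sin φ₁ cos φ₂ cos Δλ = (0.9675)(0.7749) − (-0.2528)(0.6321)(0.4479) = 0.8213
θ = atan2(y, x) = 34.53°, so the bearing is 35°.

35°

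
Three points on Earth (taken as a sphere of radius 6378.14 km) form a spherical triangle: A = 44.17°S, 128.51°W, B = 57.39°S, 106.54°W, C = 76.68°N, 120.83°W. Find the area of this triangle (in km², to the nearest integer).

Side lengths (central angles): a = 2.3453, b = 2.1110, c = 0.3319 rad; semiperimeter s = 2.3941.
By l'Huilier's theorem, tan(E/4) = √[tan(s/2) tan((s−a)/2) tan((s−b)/2) tan((s−c)/2)], giving spherical excess E = 0.4841 rad.
Area = E·R² = 0.4841 × (6378.14)² ≈ 19695191 km².

19695191 km²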